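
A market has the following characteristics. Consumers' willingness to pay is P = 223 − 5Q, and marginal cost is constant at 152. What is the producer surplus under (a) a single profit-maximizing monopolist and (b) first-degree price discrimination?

A monopolist chooses Q where MR = MC. MR = 223 − 10Q; setting this equal to 152 gives Q = 7.1 and P = 187.5.
PS = (187.5 − 152)·7.1 = 252.05.
Under first-degree price discrimination the firm charges each unit its demand price and produces up to where P = MC, i.e. Q = 14.2. Consumer surplus is zero; producer surplus equals total surplus.
PS = ½·(223 − 152)·14.2 = 504.1.

Monopoly: PS = 252.05; Perfect PD: PS = 504.1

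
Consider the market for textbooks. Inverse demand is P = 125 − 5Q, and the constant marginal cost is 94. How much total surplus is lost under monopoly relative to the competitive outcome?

DWL = 24.025

Perfect competition: P = MC = 94, so 125 − 5Q = 94 and Q = 6.2.
Monopoly sets MR = MC: 125 − 10Q = 94 ⇒ Q = 3.1, P = 125 − 5·3.1 = 109.5.
DWL is the triangle between Q = 3.1 and Q = 6.2: ½·(6.2 − 3.1)·(109.5 − 94) = 24.025.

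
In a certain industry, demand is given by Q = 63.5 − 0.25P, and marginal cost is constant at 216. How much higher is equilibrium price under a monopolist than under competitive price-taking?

Inverting demand: P = 254 − 4Q.
Competitive firms price at marginal cost: P = 216, giving Q = 9.5.
Monopoly sets MR = MC: 254 − 8Q = 216 ⇒ Q = 4.75, P = 254 − 4·4.75 = 235.
Change in equilibrium price: 235 − 216 = 19.

Equilibrium price rises by 19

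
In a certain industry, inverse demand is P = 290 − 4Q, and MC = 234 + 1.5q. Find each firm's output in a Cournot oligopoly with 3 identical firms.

In a 3-firm Cournot equilibrium, symmetry and the first-order condition give q = (290 − 234)/(17.5) = 3.2. So Q = 9.6 and P = 251.6.

q_i = 3.2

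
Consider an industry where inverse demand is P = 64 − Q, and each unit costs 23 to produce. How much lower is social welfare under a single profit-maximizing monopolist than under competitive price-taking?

Social welfare falls by 210.125

Perfect competition: P = MC = 23, so 64 − Q = 23 and Q = 41.
CS = ½·(64 − 23)·41 = 840.5; PS = (23 − 23)·41 = 0; TS = 840.5.
A monopolist chooses Q where MR = MC. MR = 64 − 2Q; setting this equal to 23 gives Q = 20.5 and P = 43.5.
CS = ½·(64 − 43.5)·20.5 = 210.125; PS = (43.5 − 23)·20.5 = 420.25; TS = 630.375.
Change in social welfare: 630.375 − 840.5 = −210.125.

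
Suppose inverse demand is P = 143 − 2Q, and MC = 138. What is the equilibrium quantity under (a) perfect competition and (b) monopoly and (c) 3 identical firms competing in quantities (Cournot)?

Competition: Q = 2.5; Monopoly: Q = 1.25; Cournot: Q = 1.875

Under competition P = MC = 138, so Q = (143 − 138)/2 = 2.5.
A monopolist chooses Q where MR = MC. MR = 143 − 4Q; setting this equal to 138 gives Q = 1.25 and P = 140.5.
With 3 symmetric Cournot firms, each firm's FOC gives 143 − 8q = 138, so q = 0.625, Q = 3·0.625 = 1.875, and P = 139.25.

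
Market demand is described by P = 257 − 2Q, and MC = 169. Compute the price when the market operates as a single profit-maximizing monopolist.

A monopolist chooses Q where MR = MC. MR = 257 − 4Q; setting this equal to 169 gives Q = 22 and P = 213.

P = 213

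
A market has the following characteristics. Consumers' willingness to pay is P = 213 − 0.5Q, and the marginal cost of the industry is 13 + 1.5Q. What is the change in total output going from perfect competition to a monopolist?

Total output falls by 20

Competitive equilibrium sets price equal to marginal cost: 213 − 0.5Q = 13 + 1.5Q, so Q = 100 and P = 163.
The monopolist equates marginal revenue to marginal cost: 213 − Q = 13 + 1.5Q, so Q = 80. From demand, P = 173.
Change in total output: 80 − 100 = −20.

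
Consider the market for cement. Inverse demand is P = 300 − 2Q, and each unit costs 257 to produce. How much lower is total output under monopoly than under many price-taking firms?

Q falls by 10.75

Under competition P = MC = 257, so Q = (300 − 257)/2 = 21.5.
The monopolist equates marginal revenue to marginal cost: 300 − 4Q = 257, so Q = 10.75. From demand, P = 278.5.
Change in total output: 10.75 − 21.5 = −10.75.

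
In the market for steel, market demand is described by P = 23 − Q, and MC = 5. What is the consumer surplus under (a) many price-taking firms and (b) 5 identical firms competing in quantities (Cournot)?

Under competition P = MC = 5, so Q = (23 − 5)/1 = 18.
CS = ½·(23 − 5)·18 = 162.
With 5 symmetric Cournot firms, each firm's FOC gives 23 − 6q = 5, so q = 3, Q = 5·3 = 15, and P = 8.
CS = ½·(23 − 8)·15 = 112.5.

Competition: CS = 162; Cournot: CS = 112.5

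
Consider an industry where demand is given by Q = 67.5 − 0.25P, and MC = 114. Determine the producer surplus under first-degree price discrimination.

Inverting demand: P = 270 − 4Q.
A perfectly discriminating monopolist sells every unit with P(Q) ≥ MC(Q), so output equals the competitive quantity Q = 39. Each buyer pays their reservation price, so CS = 0 and the firm captures all surplus.
PS = ½·(270 − 114)·39 = 3042.

PS = 3042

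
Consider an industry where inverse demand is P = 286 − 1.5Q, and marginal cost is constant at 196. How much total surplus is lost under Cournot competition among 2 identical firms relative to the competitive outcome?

Competitive firms price at marginal cost: P = 196, giving Q = 60.
With 2 symmetric Cournot firms, each firm's FOC gives 286 − 4.5q = 196, so q = 20, Q = 2·20 = 40, and P = 226.
DWL is the triangle between Q = 40 and Q = 60: ½·(60 − 40)·(226 − 196) = 300.

DWL = 300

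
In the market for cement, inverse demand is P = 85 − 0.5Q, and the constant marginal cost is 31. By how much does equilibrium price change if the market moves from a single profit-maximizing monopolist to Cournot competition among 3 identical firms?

Monopoly sets MR = MC: 85 − Q = 31 ⇒ Q = 54, P = 85 − 0.5·54 = 58.
In a 3-firm Cournot equilibrium, symmetry and the first-order condition give q = (85 − 31)/(2) = 27. So Q = 81 and P = 44.5.
Change in equilibrium price: 44.5 − 58 = −13.5.

Equilibrium price falls by 13.5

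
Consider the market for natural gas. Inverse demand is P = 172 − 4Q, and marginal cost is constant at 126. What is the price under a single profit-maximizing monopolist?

P = 149

A monopolist chooses Q where MR = MC. MR = 172 − 8Q; setting this equal to 126 gives Q = 5.75 and P = 149.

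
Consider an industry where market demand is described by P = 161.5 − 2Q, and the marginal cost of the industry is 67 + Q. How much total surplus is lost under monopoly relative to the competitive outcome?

DWL = 238.14

Under competition P = MC: 161.5 − 2Q = 67 + Q ⇒ Q = 31.5, P = 98.5.
Monopoly sets MR = MC: 161.5 − 4Q = 67 + Q ⇒ Q = 18.9, P = 161.5 − 2·18.9 = 123.7.
CS = ½·(161.5 − 98.5)·31.5 = 992.25; PS = (98.5·31.5 − 67·31.5 − ½·1·31.5²) = 496.125; TS = 1488.375.
CS = ½·(161.5 − 123.7)·18.9 = 357.21; PS = (123.7·18.9 − 67·18.9 − ½·1·18.9²) = 893.025; TS = 1250.235.
DWL = 1488.375 − 1250.235 = 238.14.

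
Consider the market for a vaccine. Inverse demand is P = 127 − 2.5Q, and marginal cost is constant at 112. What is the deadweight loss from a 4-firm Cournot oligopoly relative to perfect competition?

Under competition P = MC = 112, so Q = (127 − 112)/2.5 = 6.
With 4 symmetric Cournot firms, each firm's FOC gives 127 − 12.5q = 112, so q = 1.2, Q = 4·1.2 = 4.8, and P = 115.
DWL is the triangle between Q = 4.8 and Q = 6: ½·(6 − 4.8)·(115 − 112) = 1.8.

DWL = 1.8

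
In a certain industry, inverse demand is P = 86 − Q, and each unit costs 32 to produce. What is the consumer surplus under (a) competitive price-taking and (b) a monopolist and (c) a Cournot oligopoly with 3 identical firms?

Under competition P = MC = 32, so Q = (86 − 32)/1 = 54.
CS = ½·(86 − 32)·54 = 1458.
A monopolist chooses Q where MR = MC. MR = 86 − 2Q; setting this equal to 32 gives Q = 27 and P = 59.
CS = ½·(86 − 59)·27 = 364.5.
With 3 symmetric Cournot firms, each firm's FOC gives 86 − 4q = 32, so q = 13.5, Q = 3·13.5 = 40.5, and P = 45.5.
CS = ½·(86 − 45.5)·40.5 = 820.125.

Competition: CS = 1458; Monopoly: CS = 364.5; Cournot: CS = 820.125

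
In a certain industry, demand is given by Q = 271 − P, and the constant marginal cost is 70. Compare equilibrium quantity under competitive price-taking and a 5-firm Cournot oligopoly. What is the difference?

Equilibrium quantity falls by 33.5

Inverting demand: P = 271 − Q.
Under competition P = MC = 70, so Q = (271 − 70)/1 = 201.
In a 5-firm Cournot equilibrium, symmetry and the first-order condition give q = (271 − 70)/(6) = 33.5. So Q = 167.5 and P = 103.5.
Change in equilibrium quantity: 167.5 − 201 = −33.5.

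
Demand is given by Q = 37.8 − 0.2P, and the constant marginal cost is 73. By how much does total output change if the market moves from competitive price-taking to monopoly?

Inverting demand: P = 189 − 5Q.
Under competition P = MC = 73, so Q = (189 − 73)/5 = 23.2.
Monopoly sets MR = MC: 189 − 10Q = 73 ⇒ Q = 11.6, P = 189 − 5·11.6 = 131.
Change in total output: 11.6 − 23.2 = −11.6.

Q falls by 11.6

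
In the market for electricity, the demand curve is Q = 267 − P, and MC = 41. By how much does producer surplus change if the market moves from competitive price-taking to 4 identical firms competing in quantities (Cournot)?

Producer surplus rises by 8172.16

Inverting demand: P = 267 − Q.
Perfect competition: P = MC = 41, so 267 − Q = 41 and Q = 226.
PS = (41 − 41)·226 = 0.
Cournot with 4 identical firms: the symmetric best-response condition is 267 − 5q = 41. Each firm produces q = 45.2, total output Q = 180.8, price P = 86.2.
PS = (86.2 − 41)·180.8 = 8172.16.
Change in producer surplus: 8172.16 − 0 = 8172.16.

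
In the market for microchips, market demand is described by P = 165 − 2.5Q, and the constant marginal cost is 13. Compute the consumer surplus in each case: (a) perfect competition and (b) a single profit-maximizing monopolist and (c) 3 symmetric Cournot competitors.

Perfect competition: P = MC = 13, so 165 − 2.5Q = 13 and Q = 60.8.
CS = ½·(165 − 13)·60.8 = 4620.8.
Monopoly sets MR = MC: 165 − 5Q = 13 ⇒ Q = 30.4, P = 165 − 2.5·30.4 = 89.
CS = ½·(165 − 89)·30.4 = 1155.2.
In a 3-firm Cournot equilibrium, symmetry and the first-order condition give q = (165 − 13)/(10) = 15.2. So Q = 45.6 and P = 51.
CS = ½·(165 − 51)·45.6 = 2599.2.

Competition: CS = 4620.8; Monopoly: CS = 1155.2; Cournot: CS = 2599.2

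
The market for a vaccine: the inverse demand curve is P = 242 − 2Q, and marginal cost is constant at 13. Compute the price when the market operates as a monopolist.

A monopolist chooses Q where MR = MC. MR = 242 − 4Q; setting this equal to 13 gives Q = 57.25 and P = 127.5.

P = 127.5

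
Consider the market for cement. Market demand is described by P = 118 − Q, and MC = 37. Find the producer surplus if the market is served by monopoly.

PS = 1640.25

Monopoly sets MR = MC: 118 − 2Q = 37 ⇒ Q = 40.5, P = 118 − 40.5 = 77.5.
PS = (77.5 − 37)·40.5 = 1640.25.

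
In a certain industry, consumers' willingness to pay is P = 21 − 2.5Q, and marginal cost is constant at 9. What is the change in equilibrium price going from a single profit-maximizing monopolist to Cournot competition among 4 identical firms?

A monopolist chooses Q where MR = MC. MR = 21 − 5Q; setting this equal to 9 gives Q = 2.4 and P = 15.
With 4 symmetric Cournot firms, each firm's FOC gives 21 − 12.5q = 9, so q = 0.96, Q = 4·0.96 = 3.84, and P = 11.4.
Change in equilibrium price: 11.4 − 15 = −3.6.

Equilibrium price falls by 3.6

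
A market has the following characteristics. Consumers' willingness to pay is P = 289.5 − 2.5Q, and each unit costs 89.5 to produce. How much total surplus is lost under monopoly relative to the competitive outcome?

Perfect competition: P = MC = 89.5, so 289.5 − 2.5Q = 89.5 and Q = 80.
The monopolist equates marginal revenue to marginal cost: 289.5 − 5Q = 89.5, so Q = 40. From demand, P = 189.5.
DWL is the triangle between Q = 40 and Q = 80: ½·(80 − 40)·(189.5 − 89.5) = 2000.

DWL = 2000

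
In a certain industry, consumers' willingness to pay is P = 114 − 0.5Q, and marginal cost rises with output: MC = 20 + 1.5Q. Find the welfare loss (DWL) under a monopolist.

Competitive equilibrium sets price equal to marginal cost: 114 − 0.5Q = 20 + 1.5Q, so Q = 47 and P = 90.5.
A monopolist chooses Q where MR = MC. MR = 114 − Q; setting this equal to 20 + 1.5Q gives Q = 37.6 and P = 95.2.
CS = ½·(114 − 90.5)·47 = 552.25; PS = (90.5·47 − 20·47 − ½·1.5·47²) = 1656.75; TS = 2209.
CS = ½·(114 − 95.2)·37.6 = 353.44; PS = (95.2·37.6 − 20·37.6 − ½·1.5·37.6²) = 1767.2; TS = 2120.64.
DWL = 2209 − 2120.64 = 88.36.

DWL = 88.36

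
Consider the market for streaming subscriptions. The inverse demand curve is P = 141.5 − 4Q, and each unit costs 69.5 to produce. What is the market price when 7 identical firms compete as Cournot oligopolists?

P = 78.5

Cournot with 7 identical firms: the symmetric best-response condition is 141.5 − 32q = 69.5. Each firm produces q = 2.25, total output Q = 15.75, price P = 78.5.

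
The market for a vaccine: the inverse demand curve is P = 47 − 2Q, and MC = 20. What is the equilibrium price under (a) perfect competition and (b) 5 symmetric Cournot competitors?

Competition: P = 20; Cournot: P = 24.5

Perfect competition: P = MC = 20, so 47 − 2Q = 20 and Q = 13.5.
Cournot with 5 identical firms: the symmetric best-response condition is 47 − 12q = 20. Each firm produces q = 2.25, total output Q = 11.25, price P = 24.5.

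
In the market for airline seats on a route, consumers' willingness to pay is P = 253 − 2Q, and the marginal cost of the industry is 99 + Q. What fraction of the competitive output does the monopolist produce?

The monopolist equates marginal revenue to marginal cost: 253 − 4Q = 99 + Q, so Q = 30.8. From demand, P = 191.4.
Under competition P = MC: 253 − 2Q = 99 + Q ⇒ Q = 154/3, P = 451/3.
Ratio Q_m/Q_c = 30.8/(154/3) = 0.6.

Q_m/Q_c = 0.6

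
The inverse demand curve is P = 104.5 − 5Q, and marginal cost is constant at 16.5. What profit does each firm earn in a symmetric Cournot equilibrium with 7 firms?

π_i = 24.2

In a 7-firm Cournot equilibrium, symmetry and the first-order condition give q = (104.5 − 16.5)/(40) = 2.2. So Q = 15.4 and P = 27.5.
Each firm's profit = (27.5 − 16.5)·2.2 = 24.2.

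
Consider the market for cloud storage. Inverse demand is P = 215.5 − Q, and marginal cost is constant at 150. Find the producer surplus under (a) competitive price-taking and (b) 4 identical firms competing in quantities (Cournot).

Under competition P = MC = 150, so Q = (215.5 − 150)/1 = 65.5.
PS = (150 − 150)·65.5 = 0.
With 4 symmetric Cournot firms, each firm's FOC gives 215.5 − 5q = 150, so q = 13.1, Q = 4·13.1 = 52.4, and P = 163.1.
PS = (163.1 − 150)·52.4 = 686.44.

Competition: PS = 0; Cournot: PS = 686.44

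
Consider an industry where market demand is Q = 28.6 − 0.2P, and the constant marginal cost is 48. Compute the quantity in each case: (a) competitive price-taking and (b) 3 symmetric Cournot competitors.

Competition: Q = 19; Cournot: Q = 14.25

Inverting demand: P = 143 − 5Q.
Under competition P = MC = 48, so Q = (143 − 48)/5 = 19.
In a 3-firm Cournot equilibrium, symmetry and the first-order condition give q = (143 − 48)/(20) = 4.75. So Q = 14.25 and P = 71.75.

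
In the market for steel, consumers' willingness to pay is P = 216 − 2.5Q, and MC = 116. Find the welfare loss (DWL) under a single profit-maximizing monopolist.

DWL = 500

Under competition P = MC = 116, so Q = (216 − 116)/2.5 = 40.
The monopolist equates marginal revenue to marginal cost: 216 − 5Q = 116, so Q = 20. From demand, P = 166.
DWL is the triangle between Q = 20 and Q = 40: ½·(40 − 20)·(166 − 116) = 500.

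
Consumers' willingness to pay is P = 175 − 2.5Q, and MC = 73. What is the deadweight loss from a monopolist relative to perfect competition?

DWL = 520.2

Perfect competition: P = MC = 73, so 175 − 2.5Q = 73 and Q = 40.8.
Monopoly sets MR = MC: 175 − 5Q = 73 ⇒ Q = 20.4, P = 175 − 2.5·20.4 = 124.
DWL is the triangle between Q = 20.4 and Q = 40.8: ½·(40.8 − 20.4)·(124 − 73) = 520.2.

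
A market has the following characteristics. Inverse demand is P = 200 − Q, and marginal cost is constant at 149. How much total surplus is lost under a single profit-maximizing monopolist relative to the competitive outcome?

Perfect competition: P = MC = 149, so 200 − Q = 149 and Q = 51.
A monopolist chooses Q where MR = MC. MR = 200 − 2Q; setting this equal to 149 gives Q = 25.5 and P = 174.5.
DWL is the triangle between Q = 25.5 and Q = 51: ½·(51 − 25.5)·(174.5 − 149) = 325.125.

DWL = 325.125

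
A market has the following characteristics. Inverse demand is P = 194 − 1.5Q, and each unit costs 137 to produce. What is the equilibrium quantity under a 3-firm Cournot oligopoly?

With 3 symmetric Cournot firms, each firm's FOC gives 194 − 6q = 137, so q = 9.5, Q = 3·9.5 = 28.5, and P = 151.25.

Q = 28.5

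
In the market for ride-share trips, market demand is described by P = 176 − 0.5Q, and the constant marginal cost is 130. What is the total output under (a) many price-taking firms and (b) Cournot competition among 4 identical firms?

Competition: Q = 92; Cournot: Q = 73.6

Under competition P = MC = 130, so Q = (176 − 130)/0.5 = 92.
Cournot with 4 identical firms: the symmetric best-response condition is 176 − 2.5q = 130. Each firm produces q = 18.4, total output Q = 73.6, price P = 139.2.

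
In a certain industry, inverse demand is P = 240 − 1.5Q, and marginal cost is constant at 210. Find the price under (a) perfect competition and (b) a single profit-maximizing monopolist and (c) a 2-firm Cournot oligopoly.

Competition: P = 210; Monopoly: P = 225; Cournot: P = 220

Competitive firms price at marginal cost: P = 210, giving Q = 20.
Monopoly sets MR = MC: 240 − 3Q = 210 ⇒ Q = 10, P = 240 − 1.5·10 = 225.
Cournot with 2 identical firms: the symmetric best-response condition is 240 − 4.5q = 210. Each firm produces q = 20/3, total output Q = 40/3, price P = 220.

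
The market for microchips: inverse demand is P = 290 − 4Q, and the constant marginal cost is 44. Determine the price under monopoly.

A monopolist chooses Q where MR = MC. MR = 290 − 8Q; setting this equal to 44 gives Q = 30.75 and P = 167.

P = 167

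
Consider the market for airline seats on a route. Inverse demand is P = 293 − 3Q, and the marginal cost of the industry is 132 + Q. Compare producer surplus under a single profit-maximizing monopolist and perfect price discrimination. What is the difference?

Monopoly sets MR = MC: 293 − 6Q = 132 + Q ⇒ Q = 23, P = 293 − 3·23 = 224.
PS = P·Q − VC(Q) = 224·23 − (132·23 + ½·1·23²) = 1851.5.
A perfectly discriminating monopolist sells every unit with P(Q) ≥ MC(Q), so output equals the competitive quantity Q = 40.25. Each buyer pays their reservation price, so CS = 0 and the firm captures all surplus.
PS = ½·(293 − 132)·40.25 = 3240.125.
Change in producer surplus: 3240.125 − 1851.5 = 1388.625.

Producer surplus rises by 1388.625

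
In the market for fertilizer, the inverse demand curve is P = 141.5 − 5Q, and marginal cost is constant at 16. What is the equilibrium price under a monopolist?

P = 78.75

A monopolist chooses Q where MR = MC. MR = 141.5 − 10Q; setting this equal to 16 gives Q = 12.55 and P = 78.75.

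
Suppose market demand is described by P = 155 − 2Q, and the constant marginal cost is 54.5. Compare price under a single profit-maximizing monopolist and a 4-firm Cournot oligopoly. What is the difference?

P falls by 30.15

A monopolist chooses Q where MR = MC. MR = 155 − 4Q; setting this equal to 54.5 gives Q = 25.125 and P = 104.75.
With 4 symmetric Cournot firms, each firm's FOC gives 155 − 10q = 54.5, so q = 10.05, Q = 4·10.05 = 40.2, and P = 74.6.
Change in price: 74.6 − 104.75 = −30.15.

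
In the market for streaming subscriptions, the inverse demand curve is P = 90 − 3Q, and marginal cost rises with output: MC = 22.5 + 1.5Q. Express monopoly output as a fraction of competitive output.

Monopoly sets MR = MC: 90 − 6Q = 22.5 + 1.5Q ⇒ Q = 9, P = 90 − 3·9 = 63.
Competitive equilibrium sets price equal to marginal cost: 90 − 3Q = 22.5 + 1.5Q, so Q = 15 and P = 45.
Ratio Q_m/Q_c = 9/15 = 0.6.

Q_m/Q_c = 0.6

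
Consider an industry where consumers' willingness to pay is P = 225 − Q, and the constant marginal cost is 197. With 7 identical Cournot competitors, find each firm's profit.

With 7 symmetric Cournot firms, each firm's FOC gives 225 − 8q = 197, so q = 3.5, Q = 7·3.5 = 24.5, and P = 200.5.
Each firm's profit = (200.5 − 197)·3.5 = 12.25.

π_i = 12.25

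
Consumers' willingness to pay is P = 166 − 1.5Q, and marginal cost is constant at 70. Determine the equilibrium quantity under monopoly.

The monopolist equates marginal revenue to marginal cost: 166 − 3Q = 70, so Q = 32. From demand, P = 118.

Q = 32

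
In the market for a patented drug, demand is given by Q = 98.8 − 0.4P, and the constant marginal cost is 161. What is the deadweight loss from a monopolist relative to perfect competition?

Inverting demand: P = 247 − 2.5Q.
Perfect competition: P = MC = 161, so 247 − 2.5Q = 161 and Q = 34.4.
Monopoly sets MR = MC: 247 − 5Q = 161 ⇒ Q = 17.2, P = 247 − 2.5·17.2 = 204.
DWL is the triangle between Q = 17.2 and Q = 34.4: ½·(34.4 − 17.2)·(204 − 161) = 369.8.

DWL = 369.8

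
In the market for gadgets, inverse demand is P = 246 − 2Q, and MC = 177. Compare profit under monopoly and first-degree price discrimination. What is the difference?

Profit rises by 595.125

The monopolist equates marginal revenue to marginal cost: 246 − 4Q = 177, so Q = 17.25. From demand, P = 211.5.
Profit = (211.5 − 177)·17.25 = 595.125.
With perfect price discrimination, output is the efficient level Q = 34.5 (where demand meets MC), but every buyer pays their willingness to pay: CS = 0 and PS = total surplus.
PS equals the full surplus area, 1190.25. Profit = 1190.25 = 1190.25.
Change in profit: 1190.25 − 595.125 = 595.125.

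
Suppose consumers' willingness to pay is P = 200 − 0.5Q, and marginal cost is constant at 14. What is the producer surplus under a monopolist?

PS = 17298

A monopolist chooses Q where MR = MC. MR = 200 − Q; setting this equal to 14 gives Q = 186 and P = 107.
PS = (107 − 14)·186 = 17298.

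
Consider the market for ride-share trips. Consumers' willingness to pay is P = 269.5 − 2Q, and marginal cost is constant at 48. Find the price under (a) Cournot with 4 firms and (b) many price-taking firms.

Cournot: P = 92.3; Competition: P = 48

With 4 symmetric Cournot firms, each firm's FOC gives 269.5 − 10q = 48, so q = 22.15, Q = 4·22.15 = 88.6, and P = 92.3.
Under competition P = MC = 48, so Q = (269.5 − 48)/2 = 110.75.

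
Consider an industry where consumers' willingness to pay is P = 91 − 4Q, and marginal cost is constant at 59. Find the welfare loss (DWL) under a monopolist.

DWL = 32

Perfect competition: P = MC = 59, so 91 − 4Q = 59 and Q = 8.
Monopoly sets MR = MC: 91 − 8Q = 59 ⇒ Q = 4, P = 91 − 4·4 = 75.
DWL is the triangle between Q = 4 and Q = 8: ½·(8 − 4)·(75 − 59) = 32.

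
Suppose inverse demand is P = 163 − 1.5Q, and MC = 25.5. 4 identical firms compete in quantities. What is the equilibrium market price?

Cournot with 4 identical firms: the symmetric best-response condition is 163 − 7.5q = 25.5. Each firm produces q = 55/3, total output Q = 220/3, price P = 53.

P = 53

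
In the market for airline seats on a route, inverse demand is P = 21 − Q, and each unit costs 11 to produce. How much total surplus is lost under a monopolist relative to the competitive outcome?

DWL = 12.5

Under competition P = MC = 11, so Q = (21 − 11)/1 = 10.
The monopolist equates marginal revenue to marginal cost: 21 − 2Q = 11, so Q = 5. From demand, P = 16.
DWL is the triangle between Q = 5 and Q = 10: ½·(10 − 5)·(16 − 11) = 12.5.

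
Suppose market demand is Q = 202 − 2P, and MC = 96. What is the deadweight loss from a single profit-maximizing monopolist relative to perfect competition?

DWL = 6.25

Inverting demand: P = 101 − 0.5Q.
Competitive firms price at marginal cost: P = 96, giving Q = 10.
Monopoly sets MR = MC: 101 − Q = 96 ⇒ Q = 5, P = 101 − 0.5·5 = 98.5.
DWL is the triangle between Q = 5 and Q = 10: ½·(10 − 5)·(98.5 − 96) = 6.25.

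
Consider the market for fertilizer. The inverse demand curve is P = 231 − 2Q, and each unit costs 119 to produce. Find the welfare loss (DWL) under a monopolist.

Competitive firms price at marginal cost: P = 119, giving Q = 56.
A monopolist chooses Q where MR = MC. MR = 231 − 4Q; setting this equal to 119 gives Q = 28 and P = 175.
DWL is the triangle between Q = 28 and Q = 56: ½·(56 − 28)·(175 − 119) = 784.

DWL = 784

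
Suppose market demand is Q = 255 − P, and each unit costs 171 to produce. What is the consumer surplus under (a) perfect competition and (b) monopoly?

Inverting demand: P = 255 − Q.
Under competition P = MC = 171, so Q = (255 − 171)/1 = 84.
CS = ½·(255 − 171)·84 = 3528.
A monopolist chooses Q where MR = MC. MR = 255 − 2Q; setting this equal to 171 gives Q = 42 and P = 213.
CS = ½·(255 − 213)·42 = 882.

Competition: CS = 3528; Monopoly: CS = 882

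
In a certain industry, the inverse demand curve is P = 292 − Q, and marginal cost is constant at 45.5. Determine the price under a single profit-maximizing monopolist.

P = 168.75

A monopolist chooses Q where MR = MC. MR = 292 − 2Q; setting this equal to 45.5 gives Q = 123.25 and P = 168.75.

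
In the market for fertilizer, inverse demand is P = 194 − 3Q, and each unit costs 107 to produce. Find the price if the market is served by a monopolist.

Monopoly sets MR = MC: 194 − 6Q = 107 ⇒ Q = 14.5, P = 194 − 3·14.5 = 150.5.

P = 150.5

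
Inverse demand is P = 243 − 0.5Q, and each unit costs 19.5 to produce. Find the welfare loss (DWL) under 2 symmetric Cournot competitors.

Perfect competition: P = MC = 19.5, so 243 − 0.5Q = 19.5 and Q = 447.
Cournot with 2 identical firms: the symmetric best-response condition is 243 − 1.5q = 19.5. Each firm produces q = 149, total output Q = 298, price P = 94.
DWL is the triangle between Q = 298 and Q = 447: ½·(447 − 298)·(94 − 19.5) = 5550.25.

DWL = 5550.25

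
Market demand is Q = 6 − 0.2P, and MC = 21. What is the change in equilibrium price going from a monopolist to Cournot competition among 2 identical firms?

Equilibrium price falls by 1.5

Inverting demand: P = 30 − 5Q.
Monopoly sets MR = MC: 30 − 10Q = 21 ⇒ Q = 0.9, P = 30 − 5·0.9 = 25.5.
In a 2-firm Cournot equilibrium, symmetry and the first-order condition give q = (30 − 21)/(15) = 0.6. So Q = 1.2 and P = 24.
Change in equilibrium price: 24 − 25.5 = −1.5.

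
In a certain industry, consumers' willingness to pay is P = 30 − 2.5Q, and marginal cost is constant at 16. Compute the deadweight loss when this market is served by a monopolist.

DWL = 9.8

Under competition P = MC = 16, so Q = (30 − 16)/2.5 = 5.6.
A monopolist chooses Q where MR = MC. MR = 30 − 5Q; setting this equal to 16 gives Q = 2.8 and P = 23.
DWL is the triangle between Q = 2.8 and Q = 5.6: ½·(5.6 − 2.8)·(23 − 16) = 9.8.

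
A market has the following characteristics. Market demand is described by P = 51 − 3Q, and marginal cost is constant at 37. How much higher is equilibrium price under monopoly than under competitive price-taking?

Competitive firms price at marginal cost: P = 37, giving Q = 14/3.
Monopoly sets MR = MC: 51 − 6Q = 37 ⇒ Q = 7/3, P = 51 − 3·7/3 = 44.
Change in equilibrium price: 44 − 37 = 7.

Equilibrium price rises by 7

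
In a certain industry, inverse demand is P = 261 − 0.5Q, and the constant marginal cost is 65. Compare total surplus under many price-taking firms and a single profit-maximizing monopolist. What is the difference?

Total surplus falls by 9604

Competitive firms price at marginal cost: P = 65, giving Q = 392.
CS = ½·(261 − 65)·392 = 38416; PS = (65 − 65)·392 = 0; TS = 38416.
Monopoly sets MR = MC: 261 − Q = 65 ⇒ Q = 196, P = 261 − 0.5·196 = 163.
CS = ½·(261 − 163)·196 = 9604; PS = (163 − 65)·196 = 19208; TS = 28812.
Change in total surplus: 28812 − 38416 = −9604.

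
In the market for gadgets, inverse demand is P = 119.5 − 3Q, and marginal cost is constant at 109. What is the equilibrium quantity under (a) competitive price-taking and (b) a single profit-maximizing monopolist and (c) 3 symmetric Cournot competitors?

Competition: Q = 3.5; Monopoly: Q = 1.75; Cournot: Q = 2.625

Perfect competition: P = MC = 109, so 119.5 − 3Q = 109 and Q = 3.5.
A monopolist chooses Q where MR = MC. MR = 119.5 − 6Q; setting this equal to 109 gives Q = 1.75 and P = 114.25.
In a 3-firm Cournot equilibrium, symmetry and the first-order condition give q = (119.5 − 109)/(12) = 0.875. So Q = 2.625 and P = 111.625.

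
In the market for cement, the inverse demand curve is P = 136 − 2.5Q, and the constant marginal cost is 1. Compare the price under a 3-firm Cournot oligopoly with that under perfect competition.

Cournot with 3 identical firms: the symmetric best-response condition is 136 − 10q = 1. Each firm produces q = 13.5, total output Q = 40.5, price P = 34.75.
Competitive firms price at marginal cost: P = 1, giving Q = 54.

Cournot: P = 34.75; Competition: P = 1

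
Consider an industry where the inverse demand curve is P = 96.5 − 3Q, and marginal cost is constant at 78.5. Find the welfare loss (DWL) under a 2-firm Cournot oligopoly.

Under competition P = MC = 78.5, so Q = (96.5 − 78.5)/3 = 6.
With 2 symmetric Cournot firms, each firm's FOC gives 96.5 − 9q = 78.5, so q = 2, Q = 2·2 = 4, and P = 84.5.
DWL is the triangle between Q = 4 and Q = 6: ½·(6 − 4)·(84.5 − 78.5) = 6.

DWL = 6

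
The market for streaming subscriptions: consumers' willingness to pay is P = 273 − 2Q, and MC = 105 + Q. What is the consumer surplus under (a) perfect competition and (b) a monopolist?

Competition: CS = 3136; Monopoly: CS = 1128.96

Competitive equilibrium sets price equal to marginal cost: 273 − 2Q = 105 + Q, so Q = 56 and P = 161.
CS = ½·(273 − 161)·56 = 3136.
Monopoly sets MR = MC: 273 − 4Q = 105 + Q ⇒ Q = 33.6, P = 273 − 2·33.6 = 205.8.
CS = ½·(273 − 205.8)·33.6 = 1128.96.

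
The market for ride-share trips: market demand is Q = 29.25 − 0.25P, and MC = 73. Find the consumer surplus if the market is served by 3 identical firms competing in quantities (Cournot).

CS = 136.125

Inverting demand: P = 117 − 4Q.
In a 3-firm Cournot equilibrium, symmetry and the first-order condition give q = (117 − 73)/(16) = 2.75. So Q = 8.25 and P = 84.
CS = ½·(117 − 84)·8.25 = 136.125.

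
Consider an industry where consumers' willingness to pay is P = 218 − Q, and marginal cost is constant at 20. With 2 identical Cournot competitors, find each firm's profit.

Cournot with 2 identical firms: the symmetric best-response condition is 218 − 3q = 20. Each firm produces q = 66, total output Q = 132, price P = 86.
Each firm's profit = (86 − 20)·66 = 4356.

π_i = 4356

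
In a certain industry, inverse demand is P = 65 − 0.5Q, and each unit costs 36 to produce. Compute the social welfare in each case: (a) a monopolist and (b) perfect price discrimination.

Monopoly: TS = 630.75; Perfect PD: TS = 841

A monopolist chooses Q where MR = MC. MR = 65 − Q; setting this equal to 36 gives Q = 29 and P = 50.5.
CS = ½·(65 − 50.5)·29 = 210.25; PS = (50.5 − 36)·29 = 420.5; TS = 630.75.
Under first-degree price discrimination the firm charges each unit its demand price and produces up to where P = MC, i.e. Q = 58. Consumer surplus is zero; producer surplus equals total surplus.
TS = 841 (equal to competitive TS).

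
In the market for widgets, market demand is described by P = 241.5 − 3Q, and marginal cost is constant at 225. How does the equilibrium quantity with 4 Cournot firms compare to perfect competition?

Cournot: Q = 4.4; Competition: Q = 5.5

With 4 symmetric Cournot firms, each firm's FOC gives 241.5 − 15q = 225, so q = 1.1, Q = 4·1.1 = 4.4, and P = 228.3.
Perfect competition: P = MC = 225, so 241.5 − 3Q = 225 and Q = 5.5.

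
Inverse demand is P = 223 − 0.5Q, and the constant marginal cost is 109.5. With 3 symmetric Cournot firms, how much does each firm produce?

q_i = 56.75

In a 3-firm Cournot equilibrium, symmetry and the first-order condition give q = (223 − 109.5)/(2) = 56.75. So Q = 170.25 and P = 137.875.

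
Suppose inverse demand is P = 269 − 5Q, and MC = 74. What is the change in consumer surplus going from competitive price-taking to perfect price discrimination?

CS falls by 3802.5

Under competition P = MC = 74, so Q = (269 − 74)/5 = 39.
CS = ½·(269 − 74)·39 = 3802.5.
Under first-degree price discrimination the firm charges each unit its demand price and produces up to where P = MC, i.e. Q = 39. Consumer surplus is zero; producer surplus equals total surplus.
CS = 0.
Change in consumer surplus: 0 − 3802.5 = −3802.5.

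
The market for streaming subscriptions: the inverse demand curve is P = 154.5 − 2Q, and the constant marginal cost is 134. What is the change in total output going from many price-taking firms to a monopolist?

Q falls by 5.125

Under competition P = MC = 134, so Q = (154.5 − 134)/2 = 10.25.
A monopolist chooses Q where MR = MC. MR = 154.5 − 4Q; setting this equal to 134 gives Q = 5.125 and P = 144.25.
Change in total output: 5.125 − 10.25 = −5.125.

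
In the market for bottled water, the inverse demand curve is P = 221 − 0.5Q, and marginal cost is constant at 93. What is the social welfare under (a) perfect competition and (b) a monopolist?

Competitive firms price at marginal cost: P = 93, giving Q = 256.
CS = ½·(221 − 93)·256 = 16384; PS = (93 − 93)·256 = 0; TS = 16384.
A monopolist chooses Q where MR = MC. MR = 221 − Q; setting this equal to 93 gives Q = 128 and P = 157.
CS = ½·(221 − 157)·128 = 4096; PS = (157 − 93)·128 = 8192; TS = 12288.

Competition: TS = 16384; Monopoly: TS = 12288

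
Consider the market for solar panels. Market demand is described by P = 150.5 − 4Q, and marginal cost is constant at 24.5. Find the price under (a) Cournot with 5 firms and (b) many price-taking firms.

With 5 symmetric Cournot firms, each firm's FOC gives 150.5 − 24q = 24.5, so q = 5.25, Q = 5·5.25 = 26.25, and P = 45.5.
Perfect competition: P = MC = 24.5, so 150.5 − 4Q = 24.5 and Q = 31.5.

Cournot: P = 45.5; Competition: P = 24.5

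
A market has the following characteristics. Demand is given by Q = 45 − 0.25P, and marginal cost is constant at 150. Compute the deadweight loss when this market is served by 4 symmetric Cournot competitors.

DWL = 4.5

Inverting demand: P = 180 − 4Q.
Under competition P = MC = 150, so Q = (180 − 150)/4 = 7.5.
In a 4-firm Cournot equilibrium, symmetry and the first-order condition give q = (180 − 150)/(20) = 1.5. So Q = 6 and P = 156.
DWL is the triangle between Q = 6 and Q = 7.5: ½·(7.5 − 6)·(156 − 150) = 4.5.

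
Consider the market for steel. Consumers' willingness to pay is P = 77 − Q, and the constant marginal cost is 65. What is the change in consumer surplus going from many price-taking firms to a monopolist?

Under competition P = MC = 65, so Q = (77 − 65)/1 = 12.
CS = ½·(77 − 65)·12 = 72.
The monopolist equates marginal revenue to marginal cost: 77 − 2Q = 65, so Q = 6. From demand, P = 71.
CS = ½·(77 − 71)·6 = 18.
Change in consumer surplus: 18 − 72 = −54.

CS falls by 54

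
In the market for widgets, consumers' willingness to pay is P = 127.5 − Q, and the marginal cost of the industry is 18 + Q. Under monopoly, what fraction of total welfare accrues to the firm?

PS/TS = 0.75

Monopoly sets MR = MC: 127.5 − 2Q = 18 + Q ⇒ Q = 36.5, P = 127.5 − 36.5 = 91.
CS = ½·(127.5 − 91)·36.5 = 666.125.
PS = P·Q − VC(Q) = 91·36.5 − (18·36.5 + ½·1·36.5²) = 1998.375.
Share captured = PS/TS = 1998.375/2664.5 = 0.75.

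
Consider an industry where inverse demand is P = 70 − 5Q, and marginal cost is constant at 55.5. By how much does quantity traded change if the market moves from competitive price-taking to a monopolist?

Q falls by 1.45

Competitive firms price at marginal cost: P = 55.5, giving Q = 2.9.
A monopolist chooses Q where MR = MC. MR = 70 − 10Q; setting this equal to 55.5 gives Q = 1.45 and P = 62.75.
Change in quantity traded: 1.45 − 2.9 = −1.45.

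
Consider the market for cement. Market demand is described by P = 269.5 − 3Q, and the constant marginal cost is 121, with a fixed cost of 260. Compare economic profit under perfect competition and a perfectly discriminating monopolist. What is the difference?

Under competition P = MC = 121, so Q = (269.5 − 121)/3 = 49.5.
Profit = (121 − 121)·49.5 − 260 = −260.
A perfectly discriminating monopolist sells every unit with P(Q) ≥ MC(Q), so output equals the competitive quantity Q = 49.5. Each buyer pays their reservation price, so CS = 0 and the firm captures all surplus.
PS equals the full surplus area, 3675.375. Profit = 3675.375 − 260 = 3415.375.
Change in economic profit: 3415.375 − −260 = 3675.375.

Economic profit rises by 3675.375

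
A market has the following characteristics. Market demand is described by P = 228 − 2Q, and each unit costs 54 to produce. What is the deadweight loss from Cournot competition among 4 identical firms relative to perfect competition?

Competitive firms price at marginal cost: P = 54, giving Q = 87.
In a 4-firm Cournot equilibrium, symmetry and the first-order condition give q = (228 − 54)/(10) = 17.4. So Q = 69.6 and P = 88.8.
DWL is the triangle between Q = 69.6 and Q = 87: ½·(87 − 69.6)·(88.8 − 54) = 302.76.

DWL = 302.76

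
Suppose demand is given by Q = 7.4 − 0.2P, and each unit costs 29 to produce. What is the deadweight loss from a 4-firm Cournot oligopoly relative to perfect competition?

Inverting demand: P = 37 − 5Q.
Under competition P = MC = 29, so Q = (37 − 29)/5 = 1.6.
With 4 symmetric Cournot firms, each firm's FOC gives 37 − 25q = 29, so q = 0.32, Q = 4·0.32 = 1.28, and P = 30.6.
DWL is the triangle between Q = 1.28 and Q = 1.6: ½·(1.6 − 1.28)·(30.6 − 29) = 0.256.

DWL = 0.256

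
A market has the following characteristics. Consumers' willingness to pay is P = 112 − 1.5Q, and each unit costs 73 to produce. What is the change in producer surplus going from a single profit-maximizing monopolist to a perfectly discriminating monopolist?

A monopolist chooses Q where MR = MC. MR = 112 − 3Q; setting this equal to 73 gives Q = 13 and P = 92.5.
PS = (92.5 − 73)·13 = 253.5.
Under first-degree price discrimination the firm charges each unit its demand price and produces up to where P = MC, i.e. Q = 26. Consumer surplus is zero; producer surplus equals total surplus.
PS = ½·(112 − 73)·26 = 507.
Change in producer surplus: 507 − 253.5 = 253.5.

Producer surplus rises by 253.5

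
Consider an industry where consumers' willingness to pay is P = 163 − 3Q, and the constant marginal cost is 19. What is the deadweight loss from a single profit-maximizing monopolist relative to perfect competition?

DWL = 864

Perfect competition: P = MC = 19, so 163 − 3Q = 19 and Q = 48.
The monopolist equates marginal revenue to marginal cost: 163 − 6Q = 19, so Q = 24. From demand, P = 91.
DWL is the triangle between Q = 24 and Q = 48: ½·(48 − 24)·(91 − 19) = 864.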